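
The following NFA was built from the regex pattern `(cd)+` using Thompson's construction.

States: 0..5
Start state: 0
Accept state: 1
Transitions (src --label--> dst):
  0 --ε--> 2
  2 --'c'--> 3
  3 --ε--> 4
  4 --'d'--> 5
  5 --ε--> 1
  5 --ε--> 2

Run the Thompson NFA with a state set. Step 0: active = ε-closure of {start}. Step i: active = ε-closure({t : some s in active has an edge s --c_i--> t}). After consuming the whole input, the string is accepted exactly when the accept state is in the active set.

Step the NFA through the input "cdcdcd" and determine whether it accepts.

Answer: ACCEPT

Derivation:
initial (ε-close {0}): {0,2}
'c' @ 1: {3,4}
'd' @ 2: {1,2,5}  [accepting]
'c' @ 3: {3,4}
'd' @ 4: {1,2,5}  [accepting]
'c' @ 5: {3,4}
'd' @ 6: {1,2,5}  [accepting]
end set {1,2,5} — state 1 in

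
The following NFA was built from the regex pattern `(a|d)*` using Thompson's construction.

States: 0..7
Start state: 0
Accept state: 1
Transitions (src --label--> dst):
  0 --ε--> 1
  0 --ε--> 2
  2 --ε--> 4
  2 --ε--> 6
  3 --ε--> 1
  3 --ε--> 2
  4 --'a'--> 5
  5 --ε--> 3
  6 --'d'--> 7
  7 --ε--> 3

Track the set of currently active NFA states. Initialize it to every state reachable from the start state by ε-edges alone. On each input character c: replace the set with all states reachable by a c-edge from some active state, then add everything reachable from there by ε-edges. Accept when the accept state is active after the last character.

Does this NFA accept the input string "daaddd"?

initial (ε-close {0}): {0,1,2,4,6}
'd' @ 1: {1,2,3,4,6,7}  ✓accept
'a' @ 2: {1,2,3,4,5,6}  ✓accept
'a' @ 3: {1,2,3,4,5,6}  ✓accept
'd' @ 4: {1,2,3,4,6,7}  ✓accept
'd' @ 5: {1,2,3,4,6,7}  ✓accept
'd' @ 6: {1,2,3,4,6,7}  ✓accept
after full input: {1,2,3,4,6,7}  (accept=1 in)

Answer: ACCEPT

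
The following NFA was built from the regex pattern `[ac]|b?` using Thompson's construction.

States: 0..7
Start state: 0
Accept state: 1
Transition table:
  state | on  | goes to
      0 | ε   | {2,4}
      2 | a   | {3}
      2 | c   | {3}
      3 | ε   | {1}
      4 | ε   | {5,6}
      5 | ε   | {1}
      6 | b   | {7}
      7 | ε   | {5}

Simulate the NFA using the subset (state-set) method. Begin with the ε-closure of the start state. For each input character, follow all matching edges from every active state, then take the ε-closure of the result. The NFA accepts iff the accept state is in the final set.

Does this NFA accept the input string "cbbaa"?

S₀ = ε-closure({0}) = {0,1,2,4,5,6}
'c' @ 1: {1,3}  (accept∈set)
'b' @ 2: {}  — state set empty
rest 'baa' ignored (set empty)
after full input: {}  (accept=1 not in)

Answer: REJECT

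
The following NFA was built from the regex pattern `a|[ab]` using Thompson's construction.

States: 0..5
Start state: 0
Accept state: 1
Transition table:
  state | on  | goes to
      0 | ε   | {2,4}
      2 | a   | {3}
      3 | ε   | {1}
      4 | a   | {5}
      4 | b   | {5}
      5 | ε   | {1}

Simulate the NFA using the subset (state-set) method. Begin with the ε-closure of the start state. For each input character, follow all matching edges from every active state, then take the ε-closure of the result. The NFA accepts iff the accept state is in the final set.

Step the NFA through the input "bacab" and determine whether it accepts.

S₀ = ε-closure({0}) = {0,2,4}
'b' @ 1: {1,5}  (accept∈set)
'a' @ 2: {}  — no active states
rest 'cab' ignored (set empty)
final: {}; accept 1 not in set

Answer: REJECT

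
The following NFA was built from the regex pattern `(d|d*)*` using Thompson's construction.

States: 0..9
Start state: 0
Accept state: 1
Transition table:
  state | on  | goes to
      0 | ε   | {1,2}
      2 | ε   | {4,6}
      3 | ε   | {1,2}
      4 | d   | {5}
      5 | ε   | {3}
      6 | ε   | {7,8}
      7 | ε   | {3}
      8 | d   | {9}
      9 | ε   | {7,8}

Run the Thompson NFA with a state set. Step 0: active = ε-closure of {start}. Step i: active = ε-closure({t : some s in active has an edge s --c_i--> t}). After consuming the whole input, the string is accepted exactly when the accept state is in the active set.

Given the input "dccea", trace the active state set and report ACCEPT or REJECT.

start: ε-closure({0}) = {0,1,2,3,4,6,7,8}
'd' @ 1: {1,2,3,4,5,6,7,8,9}  [accepting]
'c' @ 2: {}  — dead — no transitions
rest 'cea' ignored (set empty)
after full input: {}  (accept=1 not in)

Answer: REJECT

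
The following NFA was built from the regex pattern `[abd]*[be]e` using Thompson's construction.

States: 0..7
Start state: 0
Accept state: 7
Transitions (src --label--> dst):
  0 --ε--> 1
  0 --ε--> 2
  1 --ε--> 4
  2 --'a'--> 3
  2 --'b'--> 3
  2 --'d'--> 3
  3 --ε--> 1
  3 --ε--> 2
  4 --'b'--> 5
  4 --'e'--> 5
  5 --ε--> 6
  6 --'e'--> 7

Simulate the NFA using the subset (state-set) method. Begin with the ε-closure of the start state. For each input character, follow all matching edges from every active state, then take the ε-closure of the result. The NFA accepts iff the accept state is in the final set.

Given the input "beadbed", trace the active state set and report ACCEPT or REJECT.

S₀ = ε-closure({0}) = {0,1,2,4}
'b' @ 1: {1,2,3,4,5,6}
'e' @ 2: {5,6,7}  ✓accept
'a' @ 3: {}  — dead — no transitions
rest 'dbed' ignored (set empty)
final: {}; accept 7 not in set

Answer: REJECT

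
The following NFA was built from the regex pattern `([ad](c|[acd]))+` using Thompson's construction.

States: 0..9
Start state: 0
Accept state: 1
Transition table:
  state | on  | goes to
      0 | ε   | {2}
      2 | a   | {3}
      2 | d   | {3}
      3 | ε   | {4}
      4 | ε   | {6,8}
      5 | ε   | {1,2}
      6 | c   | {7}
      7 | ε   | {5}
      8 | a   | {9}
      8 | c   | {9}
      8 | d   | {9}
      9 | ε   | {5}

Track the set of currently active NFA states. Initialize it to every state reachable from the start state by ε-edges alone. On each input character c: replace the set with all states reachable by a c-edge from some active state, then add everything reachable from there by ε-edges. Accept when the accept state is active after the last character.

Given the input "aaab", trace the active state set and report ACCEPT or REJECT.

S₀ = ε-closure({0}) = {0,2}
'a' @ 1: {3,4,6,8}
'a' @ 2: {1,2,5,9}  (accept∈set)
'a' @ 3: {3,4,6,8}
'b' @ 4: {}  — no active states
end set {} — state 1 not in

Answer: REJECT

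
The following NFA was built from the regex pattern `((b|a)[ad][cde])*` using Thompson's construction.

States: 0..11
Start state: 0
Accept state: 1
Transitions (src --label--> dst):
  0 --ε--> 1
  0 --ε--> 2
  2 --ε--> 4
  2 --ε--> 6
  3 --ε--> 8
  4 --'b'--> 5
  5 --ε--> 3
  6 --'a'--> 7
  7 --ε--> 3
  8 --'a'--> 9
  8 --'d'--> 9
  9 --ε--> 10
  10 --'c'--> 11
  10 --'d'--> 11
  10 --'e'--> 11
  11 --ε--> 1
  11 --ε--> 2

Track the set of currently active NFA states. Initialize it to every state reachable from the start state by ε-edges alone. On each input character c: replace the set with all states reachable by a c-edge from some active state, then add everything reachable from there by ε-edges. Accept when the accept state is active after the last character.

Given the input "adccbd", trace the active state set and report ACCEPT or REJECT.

S₀ = ε-closure({0}) = {0,1,2,4,6}
'a' @ 1: {3,7,8}
'd' @ 2: {9,10}
'c' @ 3: {1,2,4,6,11}  [accepting]
'c' @ 4: {}  — state set empty
rest 'bd' ignored (set empty)
final: {}; accept 1 not in set

Answer: REJECT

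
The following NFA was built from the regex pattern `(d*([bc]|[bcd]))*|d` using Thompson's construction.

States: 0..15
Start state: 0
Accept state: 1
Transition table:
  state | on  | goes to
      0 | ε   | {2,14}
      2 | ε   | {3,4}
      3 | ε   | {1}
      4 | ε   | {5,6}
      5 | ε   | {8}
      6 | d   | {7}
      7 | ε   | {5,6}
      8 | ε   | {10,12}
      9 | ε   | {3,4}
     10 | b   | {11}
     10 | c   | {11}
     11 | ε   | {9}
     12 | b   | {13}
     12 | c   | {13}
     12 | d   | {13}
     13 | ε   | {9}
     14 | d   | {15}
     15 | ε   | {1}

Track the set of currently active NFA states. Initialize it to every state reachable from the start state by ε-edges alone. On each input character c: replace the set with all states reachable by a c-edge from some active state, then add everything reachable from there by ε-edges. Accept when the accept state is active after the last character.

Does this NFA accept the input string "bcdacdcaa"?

Answer: REJECT

Steps:
initial (ε-close {0}): {0,1,2,3,4,5,6,8,10,12,14}
'b' @ 1: {1,3,4,5,6,8,9,10,11,12,13}  ✓accept
'c' @ 2: {1,3,4,5,6,8,9,10,11,12,13}  ✓accept
'd' @ 3: {1,3,4,5,6,7,8,9,10,12,13}  ✓accept
'a' @ 4: {}  — no active states
rest 'cdcaa' ignored (set empty)
after full input: {}  (accept=1 not in)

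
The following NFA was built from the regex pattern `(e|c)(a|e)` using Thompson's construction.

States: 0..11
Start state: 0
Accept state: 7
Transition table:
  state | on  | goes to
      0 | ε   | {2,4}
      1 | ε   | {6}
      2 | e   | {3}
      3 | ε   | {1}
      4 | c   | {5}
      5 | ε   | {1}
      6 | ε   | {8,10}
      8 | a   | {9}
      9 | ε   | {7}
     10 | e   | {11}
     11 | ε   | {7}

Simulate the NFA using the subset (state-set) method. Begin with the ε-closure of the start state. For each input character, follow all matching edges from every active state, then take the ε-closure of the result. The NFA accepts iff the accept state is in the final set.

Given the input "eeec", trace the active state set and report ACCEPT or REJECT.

Answer: REJECT

Steps:
initial (ε-close {0}): {0,2,4}
'e' @ 1: {1,3,6,8,10}
'e' @ 2: {7,11}  (accept∈set)
'e' @ 3: {}  — no active states
rest 'c' ignored (set empty)
after full input: {}  (accept=7 not in)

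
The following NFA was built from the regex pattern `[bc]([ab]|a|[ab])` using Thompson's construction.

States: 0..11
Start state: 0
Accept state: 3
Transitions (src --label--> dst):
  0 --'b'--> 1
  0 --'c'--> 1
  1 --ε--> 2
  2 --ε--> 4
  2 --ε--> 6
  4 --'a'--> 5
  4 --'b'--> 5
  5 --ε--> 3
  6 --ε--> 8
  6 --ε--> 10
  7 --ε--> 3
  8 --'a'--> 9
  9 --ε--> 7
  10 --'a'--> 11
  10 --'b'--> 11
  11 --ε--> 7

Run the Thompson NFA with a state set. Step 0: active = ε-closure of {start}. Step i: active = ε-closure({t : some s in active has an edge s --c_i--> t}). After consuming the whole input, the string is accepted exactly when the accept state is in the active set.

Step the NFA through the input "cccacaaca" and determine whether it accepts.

Answer: REJECT

Steps:
start: ε-closure({0}) = {0}
'c' @ 1: {1,2,4,6,8,10}
'c' @ 2: {}  — state set empty
rest 'cacaaca' ignored (set empty)
after full input: {}  (accept=3 not in)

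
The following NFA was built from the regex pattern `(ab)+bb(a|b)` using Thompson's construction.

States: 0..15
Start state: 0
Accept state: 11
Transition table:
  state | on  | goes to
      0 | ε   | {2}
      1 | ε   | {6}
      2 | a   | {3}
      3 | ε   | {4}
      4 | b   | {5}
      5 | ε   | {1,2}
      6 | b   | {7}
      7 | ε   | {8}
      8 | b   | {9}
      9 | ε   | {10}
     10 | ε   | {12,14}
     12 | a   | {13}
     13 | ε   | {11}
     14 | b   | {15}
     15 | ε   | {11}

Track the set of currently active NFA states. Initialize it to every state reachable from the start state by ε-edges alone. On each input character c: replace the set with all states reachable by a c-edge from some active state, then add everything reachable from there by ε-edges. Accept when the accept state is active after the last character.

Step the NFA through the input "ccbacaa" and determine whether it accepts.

Answer: REJECT

Steps:
initial (ε-close {0}): {0,2}
'c' @ 1: {}  — state set empty
rest 'cbacaa' ignored (set empty)
final: {}; accept 11 not in set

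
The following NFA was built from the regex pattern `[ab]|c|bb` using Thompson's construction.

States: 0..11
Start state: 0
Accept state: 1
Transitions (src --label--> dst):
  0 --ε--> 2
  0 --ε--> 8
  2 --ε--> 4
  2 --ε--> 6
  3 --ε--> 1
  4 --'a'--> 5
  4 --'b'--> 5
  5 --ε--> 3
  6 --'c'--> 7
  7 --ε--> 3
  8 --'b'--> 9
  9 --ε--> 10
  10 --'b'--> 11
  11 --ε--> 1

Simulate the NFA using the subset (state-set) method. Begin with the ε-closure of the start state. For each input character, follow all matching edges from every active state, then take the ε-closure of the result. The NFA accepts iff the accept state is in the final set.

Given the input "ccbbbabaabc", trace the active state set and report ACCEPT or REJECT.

start: ε-closure({0}) = {0,2,4,6,8}
'c' @ 1: {1,3,7}  [accepting]
'c' @ 2: {}  — dead — no transitions
rest 'bbbabaabc' ignored (set empty)
final: {}; accept 1 not in set

Answer: REJECT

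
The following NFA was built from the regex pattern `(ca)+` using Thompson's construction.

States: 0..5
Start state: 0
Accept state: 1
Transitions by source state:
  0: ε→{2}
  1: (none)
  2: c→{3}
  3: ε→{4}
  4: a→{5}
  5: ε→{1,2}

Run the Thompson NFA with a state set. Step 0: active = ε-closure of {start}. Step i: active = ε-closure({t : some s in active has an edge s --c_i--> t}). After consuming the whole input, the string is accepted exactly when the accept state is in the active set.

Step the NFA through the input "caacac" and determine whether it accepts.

start: ε-closure({0}) = {0,2}
'c' @ 1: {3,4}
'a' @ 2: {1,2,5}  ✓accept
'a' @ 3: {}  — no active states
rest 'cac' ignored (set empty)
after full input: {}  (accept=1 not in)

Answer: REJECT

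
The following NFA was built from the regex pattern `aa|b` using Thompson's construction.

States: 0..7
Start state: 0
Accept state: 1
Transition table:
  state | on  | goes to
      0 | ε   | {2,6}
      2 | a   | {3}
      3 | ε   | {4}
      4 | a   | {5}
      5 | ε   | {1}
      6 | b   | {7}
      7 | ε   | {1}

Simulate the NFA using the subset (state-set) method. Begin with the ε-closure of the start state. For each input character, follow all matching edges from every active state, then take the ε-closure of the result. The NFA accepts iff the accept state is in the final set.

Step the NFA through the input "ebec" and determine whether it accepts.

Answer: REJECT

Steps:
start: ε-closure({0}) = {0,2,6}
'e' @ 1: {}  — state set empty
rest 'bec' ignored (set empty)
after full input: {}  (accept=1 not in)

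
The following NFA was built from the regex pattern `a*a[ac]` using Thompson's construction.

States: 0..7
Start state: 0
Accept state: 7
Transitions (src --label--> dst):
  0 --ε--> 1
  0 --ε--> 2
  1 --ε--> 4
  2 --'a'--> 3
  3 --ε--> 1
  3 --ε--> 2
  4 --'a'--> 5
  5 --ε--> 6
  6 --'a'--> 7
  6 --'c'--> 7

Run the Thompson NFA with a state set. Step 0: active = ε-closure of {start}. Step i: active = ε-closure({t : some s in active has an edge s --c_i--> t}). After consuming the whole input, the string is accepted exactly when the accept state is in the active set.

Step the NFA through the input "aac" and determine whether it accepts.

Answer: ACCEPT

Trace:
S₀ = ε-closure({0}) = {0,1,2,4}
'a' @ 1: {1,2,3,4,5,6}
'a' @ 2: {1,2,3,4,5,6,7}  [accepting]
'c' @ 3: {7}  [accepting]
final: {7}; accept 7 in set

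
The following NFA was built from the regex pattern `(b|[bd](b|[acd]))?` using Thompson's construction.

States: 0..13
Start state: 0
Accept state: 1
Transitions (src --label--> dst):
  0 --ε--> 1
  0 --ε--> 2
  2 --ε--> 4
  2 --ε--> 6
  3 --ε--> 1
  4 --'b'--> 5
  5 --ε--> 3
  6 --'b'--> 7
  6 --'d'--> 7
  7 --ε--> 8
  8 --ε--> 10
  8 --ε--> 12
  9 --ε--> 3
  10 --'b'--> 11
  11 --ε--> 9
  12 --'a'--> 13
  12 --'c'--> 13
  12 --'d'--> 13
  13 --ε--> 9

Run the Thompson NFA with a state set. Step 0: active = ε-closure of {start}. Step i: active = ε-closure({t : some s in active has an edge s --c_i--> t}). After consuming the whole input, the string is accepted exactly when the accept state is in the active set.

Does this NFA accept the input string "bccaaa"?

initial (ε-close {0}): {0,1,2,4,6}
'b' @ 1: {1,3,5,7,8,10,12}  [accepting]
'c' @ 2: {1,3,9,13}  [accepting]
'c' @ 3: {}  — dead — no transitions
rest 'aaa' ignored (set empty)
final: {}; accept 1 not in set

Answer: REJECT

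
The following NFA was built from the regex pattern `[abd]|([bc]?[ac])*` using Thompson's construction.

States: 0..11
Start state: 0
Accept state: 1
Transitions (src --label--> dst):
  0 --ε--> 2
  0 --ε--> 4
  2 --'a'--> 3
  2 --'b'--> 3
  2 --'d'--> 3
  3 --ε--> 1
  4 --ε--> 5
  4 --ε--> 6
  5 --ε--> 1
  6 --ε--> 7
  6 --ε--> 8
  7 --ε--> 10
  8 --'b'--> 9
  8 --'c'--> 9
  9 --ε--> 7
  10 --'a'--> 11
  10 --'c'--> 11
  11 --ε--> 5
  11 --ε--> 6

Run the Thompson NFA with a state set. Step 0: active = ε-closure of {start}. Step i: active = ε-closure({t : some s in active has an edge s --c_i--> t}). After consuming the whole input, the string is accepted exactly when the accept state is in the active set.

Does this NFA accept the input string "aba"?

Answer: ACCEPT

Derivation:
initial (ε-close {0}): {0,1,2,4,5,6,7,8,10}
'a' @ 1: {1,3,5,6,7,8,10,11}  ✓accept
'b' @ 2: {7,9,10}
'a' @ 3: {1,5,6,7,8,10,11}  ✓accept
final: {1,5,6,7,8,10,11}; accept 1 in set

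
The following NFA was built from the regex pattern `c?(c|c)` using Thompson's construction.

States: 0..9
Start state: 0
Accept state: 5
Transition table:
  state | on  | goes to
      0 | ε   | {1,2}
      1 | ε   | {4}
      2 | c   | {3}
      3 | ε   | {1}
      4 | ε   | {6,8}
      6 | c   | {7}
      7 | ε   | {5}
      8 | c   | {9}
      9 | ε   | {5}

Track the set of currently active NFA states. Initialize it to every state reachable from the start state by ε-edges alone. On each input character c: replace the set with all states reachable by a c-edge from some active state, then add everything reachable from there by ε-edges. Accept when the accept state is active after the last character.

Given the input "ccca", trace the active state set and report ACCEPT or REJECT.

initial (ε-close {0}): {0,1,2,4,6,8}
'c' @ 1: {1,3,4,5,6,7,8,9}  (accept∈set)
'c' @ 2: {5,7,9}  (accept∈set)
'c' @ 3: {}  — state set empty
rest 'a' ignored (set empty)
final: {}; accept 5 not in set

Answer: REJECT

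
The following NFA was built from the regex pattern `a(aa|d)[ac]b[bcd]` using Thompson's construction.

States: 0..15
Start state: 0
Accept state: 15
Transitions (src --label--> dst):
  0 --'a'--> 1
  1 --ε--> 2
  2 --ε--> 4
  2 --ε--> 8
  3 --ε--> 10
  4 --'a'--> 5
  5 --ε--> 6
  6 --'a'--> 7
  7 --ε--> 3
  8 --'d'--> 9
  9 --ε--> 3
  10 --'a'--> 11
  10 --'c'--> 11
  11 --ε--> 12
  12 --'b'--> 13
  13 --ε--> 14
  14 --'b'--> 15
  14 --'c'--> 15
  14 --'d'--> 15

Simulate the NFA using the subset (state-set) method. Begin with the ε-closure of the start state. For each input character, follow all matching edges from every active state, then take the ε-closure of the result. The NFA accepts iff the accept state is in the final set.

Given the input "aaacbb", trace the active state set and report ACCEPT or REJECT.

start: ε-closure({0}) = {0}
'a' @ 1: {1,2,4,8}
'a' @ 2: {5,6}
'a' @ 3: {3,7,10}
'c' @ 4: {11,12}
'b' @ 5: {13,14}
'b' @ 6: {15}  ✓accept
end set {15} — state 15 in

Answer: ACCEPT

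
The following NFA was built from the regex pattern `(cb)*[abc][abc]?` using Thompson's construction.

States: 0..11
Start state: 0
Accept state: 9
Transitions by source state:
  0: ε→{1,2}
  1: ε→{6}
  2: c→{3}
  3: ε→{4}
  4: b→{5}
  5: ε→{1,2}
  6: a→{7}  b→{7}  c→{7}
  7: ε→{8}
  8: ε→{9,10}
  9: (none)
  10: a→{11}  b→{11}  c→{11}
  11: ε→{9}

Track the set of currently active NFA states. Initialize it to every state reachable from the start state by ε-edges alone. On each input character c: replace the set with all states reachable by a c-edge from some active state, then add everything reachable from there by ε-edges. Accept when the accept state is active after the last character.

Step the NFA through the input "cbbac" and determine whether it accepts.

Answer: REJECT

Steps:
S₀ = ε-closure({0}) = {0,1,2,6}
'c' @ 1: {3,4,7,8,9,10}  ✓accept
'b' @ 2: {1,2,5,6,9,11}  ✓accept
'b' @ 3: {7,8,9,10}  ✓accept
'a' @ 4: {9,11}  ✓accept
'c' @ 5: {}  — dead — no transitions
final: {}; accept 9 not in set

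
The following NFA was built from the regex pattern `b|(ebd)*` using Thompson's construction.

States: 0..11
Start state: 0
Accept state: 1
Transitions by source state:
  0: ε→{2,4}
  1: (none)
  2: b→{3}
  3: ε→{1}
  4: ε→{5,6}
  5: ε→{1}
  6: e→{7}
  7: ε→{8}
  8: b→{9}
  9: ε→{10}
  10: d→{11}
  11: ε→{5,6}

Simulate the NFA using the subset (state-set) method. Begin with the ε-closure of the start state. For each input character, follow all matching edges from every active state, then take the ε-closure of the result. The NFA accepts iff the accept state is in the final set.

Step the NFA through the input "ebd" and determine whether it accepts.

Answer: ACCEPT

Steps:
initial (ε-close {0}): {0,1,2,4,5,6}
'e' @ 1: {7,8}
'b' @ 2: {9,10}
'd' @ 3: {1,5,6,11}  [accepting]
end set {1,5,6,11} — state 1 in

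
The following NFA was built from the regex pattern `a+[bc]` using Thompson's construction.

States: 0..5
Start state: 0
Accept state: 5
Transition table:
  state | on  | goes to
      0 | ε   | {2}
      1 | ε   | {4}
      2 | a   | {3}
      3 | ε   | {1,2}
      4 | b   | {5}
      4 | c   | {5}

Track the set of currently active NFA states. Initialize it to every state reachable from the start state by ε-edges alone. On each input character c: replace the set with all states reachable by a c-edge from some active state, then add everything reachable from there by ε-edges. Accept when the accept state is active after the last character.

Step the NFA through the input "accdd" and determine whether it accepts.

start: ε-closure({0}) = {0,2}
'a' @ 1: {1,2,3,4}
'c' @ 2: {5}  [accepting]
'c' @ 3: {}  — state set empty
rest 'dd' ignored (set empty)
final: {}; accept 5 not in set

Answer: REJECT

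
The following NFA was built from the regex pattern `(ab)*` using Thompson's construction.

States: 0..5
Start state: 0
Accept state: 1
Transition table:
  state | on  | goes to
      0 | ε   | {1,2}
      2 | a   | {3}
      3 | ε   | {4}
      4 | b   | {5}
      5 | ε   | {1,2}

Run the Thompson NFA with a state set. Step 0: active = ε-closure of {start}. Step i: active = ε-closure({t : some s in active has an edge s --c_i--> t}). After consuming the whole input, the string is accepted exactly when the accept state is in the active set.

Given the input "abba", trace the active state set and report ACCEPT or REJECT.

Answer: REJECT

Trace:
initial (ε-close {0}): {0,1,2}
'a' @ 1: {3,4}
'b' @ 2: {1,2,5}  ✓accept
'b' @ 3: {}  — state set empty
rest 'a' ignored (set empty)
after full input: {}  (accept=1 not in)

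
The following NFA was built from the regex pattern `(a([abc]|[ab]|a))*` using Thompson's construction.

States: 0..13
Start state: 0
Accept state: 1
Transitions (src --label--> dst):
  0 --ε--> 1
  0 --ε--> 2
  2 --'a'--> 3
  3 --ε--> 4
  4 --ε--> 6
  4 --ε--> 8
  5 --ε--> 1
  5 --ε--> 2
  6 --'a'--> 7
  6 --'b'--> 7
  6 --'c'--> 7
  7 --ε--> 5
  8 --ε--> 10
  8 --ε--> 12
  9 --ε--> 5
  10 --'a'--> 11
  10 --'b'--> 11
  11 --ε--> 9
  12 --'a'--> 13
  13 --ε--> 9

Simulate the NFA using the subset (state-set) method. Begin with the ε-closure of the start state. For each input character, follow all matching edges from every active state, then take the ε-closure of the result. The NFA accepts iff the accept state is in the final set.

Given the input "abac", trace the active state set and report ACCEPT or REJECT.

Answer: ACCEPT

Steps:
initial (ε-close {0}): {0,1,2}
'a' @ 1: {3,4,6,8,10,12}
'b' @ 2: {1,2,5,7,9,11}  [accepting]
'a' @ 3: {3,4,6,8,10,12}
'c' @ 4: {1,2,5,7}  [accepting]
final: {1,2,5,7}; accept 1 in set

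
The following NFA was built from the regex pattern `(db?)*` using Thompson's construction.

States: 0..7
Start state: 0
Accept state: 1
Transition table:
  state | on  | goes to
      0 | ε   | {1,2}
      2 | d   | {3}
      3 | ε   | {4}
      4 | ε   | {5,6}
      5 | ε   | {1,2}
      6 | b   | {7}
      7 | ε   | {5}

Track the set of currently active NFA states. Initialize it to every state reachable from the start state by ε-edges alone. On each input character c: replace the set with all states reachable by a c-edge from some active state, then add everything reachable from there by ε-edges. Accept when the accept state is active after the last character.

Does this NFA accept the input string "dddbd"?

Answer: ACCEPT

Steps:
initial (ε-close {0}): {0,1,2}
'd' @ 1: {1,2,3,4,5,6}  (accept∈set)
'd' @ 2: {1,2,3,4,5,6}  (accept∈set)
'd' @ 3: {1,2,3,4,5,6}  (accept∈set)
'b' @ 4: {1,2,5,7}  (accept∈set)
'd' @ 5: {1,2,3,4,5,6}  (accept∈set)
final: {1,2,3,4,5,6}; accept 1 in set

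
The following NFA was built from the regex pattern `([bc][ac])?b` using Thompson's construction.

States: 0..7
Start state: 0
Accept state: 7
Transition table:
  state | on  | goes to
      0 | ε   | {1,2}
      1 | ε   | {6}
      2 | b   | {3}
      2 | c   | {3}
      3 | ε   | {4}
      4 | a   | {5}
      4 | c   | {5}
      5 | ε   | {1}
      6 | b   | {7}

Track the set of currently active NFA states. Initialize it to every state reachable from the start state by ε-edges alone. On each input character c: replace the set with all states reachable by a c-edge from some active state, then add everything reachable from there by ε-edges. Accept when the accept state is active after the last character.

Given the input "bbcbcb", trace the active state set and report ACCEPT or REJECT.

start: ε-closure({0}) = {0,1,2,6}
'b' @ 1: {3,4,7}  [accepting]
'b' @ 2: {}  — no active states
rest 'cbcb' ignored (set empty)
final: {}; accept 7 not in set

Answer: REJECT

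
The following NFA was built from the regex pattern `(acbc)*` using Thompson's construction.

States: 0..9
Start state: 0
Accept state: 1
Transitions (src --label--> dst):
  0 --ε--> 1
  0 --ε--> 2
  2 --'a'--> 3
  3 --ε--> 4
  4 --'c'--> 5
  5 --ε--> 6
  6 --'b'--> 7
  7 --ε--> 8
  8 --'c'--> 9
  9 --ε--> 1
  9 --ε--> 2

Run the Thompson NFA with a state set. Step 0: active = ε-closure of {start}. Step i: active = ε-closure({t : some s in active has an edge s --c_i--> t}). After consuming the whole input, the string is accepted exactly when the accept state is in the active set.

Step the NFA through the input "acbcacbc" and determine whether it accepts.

S₀ = ε-closure({0}) = {0,1,2}
'a' @ 1: {3,4}
'c' @ 2: {5,6}
'b' @ 3: {7,8}
'c' @ 4: {1,2,9}  [accepting]
'a' @ 5: {3,4}
'c' @ 6: {5,6}
'b' @ 7: {7,8}
'c' @ 8: {1,2,9}  [accepting]
after full input: {1,2,9}  (accept=1 in)

Answer: ACCEPT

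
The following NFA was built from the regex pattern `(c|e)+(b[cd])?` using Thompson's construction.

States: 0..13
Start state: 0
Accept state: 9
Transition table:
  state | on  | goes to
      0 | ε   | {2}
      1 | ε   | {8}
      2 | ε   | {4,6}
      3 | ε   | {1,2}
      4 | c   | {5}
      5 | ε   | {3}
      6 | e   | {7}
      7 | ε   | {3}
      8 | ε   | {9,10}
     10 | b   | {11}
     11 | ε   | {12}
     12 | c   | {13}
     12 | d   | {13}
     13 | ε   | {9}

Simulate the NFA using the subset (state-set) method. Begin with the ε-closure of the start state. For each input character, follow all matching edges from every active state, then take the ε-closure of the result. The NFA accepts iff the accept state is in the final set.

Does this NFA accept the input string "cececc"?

Answer: ACCEPT

Steps:
initial (ε-close {0}): {0,2,4,6}
'c' @ 1: {1,2,3,4,5,6,8,9,10}  ✓accept
'e' @ 2: {1,2,3,4,6,7,8,9,10}  ✓accept
'c' @ 3: {1,2,3,4,5,6,8,9,10}  ✓accept
'e' @ 4: {1,2,3,4,6,7,8,9,10}  ✓accept
'c' @ 5: {1,2,3,4,5,6,8,9,10}  ✓accept
'c' @ 6: {1,2,3,4,5,6,8,9,10}  ✓accept
end set {1,2,3,4,5,6,8,9,10} — state 9 in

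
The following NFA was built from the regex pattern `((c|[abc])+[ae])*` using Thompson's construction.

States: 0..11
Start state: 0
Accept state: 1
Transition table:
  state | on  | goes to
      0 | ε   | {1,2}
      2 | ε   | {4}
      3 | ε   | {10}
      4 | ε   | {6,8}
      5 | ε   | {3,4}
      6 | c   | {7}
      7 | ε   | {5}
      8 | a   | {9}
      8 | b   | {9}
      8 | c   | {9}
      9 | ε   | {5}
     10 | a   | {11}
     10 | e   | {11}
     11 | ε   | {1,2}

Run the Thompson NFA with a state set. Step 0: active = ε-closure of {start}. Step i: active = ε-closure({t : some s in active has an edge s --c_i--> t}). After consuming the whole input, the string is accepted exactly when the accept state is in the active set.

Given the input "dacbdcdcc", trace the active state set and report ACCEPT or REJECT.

Answer: REJECT

Steps:
S₀ = ε-closure({0}) = {0,1,2,4,6,8}
'd' @ 1: {}  — state set empty
rest 'acbdcdcc' ignored (set empty)
end set {} — state 1 not in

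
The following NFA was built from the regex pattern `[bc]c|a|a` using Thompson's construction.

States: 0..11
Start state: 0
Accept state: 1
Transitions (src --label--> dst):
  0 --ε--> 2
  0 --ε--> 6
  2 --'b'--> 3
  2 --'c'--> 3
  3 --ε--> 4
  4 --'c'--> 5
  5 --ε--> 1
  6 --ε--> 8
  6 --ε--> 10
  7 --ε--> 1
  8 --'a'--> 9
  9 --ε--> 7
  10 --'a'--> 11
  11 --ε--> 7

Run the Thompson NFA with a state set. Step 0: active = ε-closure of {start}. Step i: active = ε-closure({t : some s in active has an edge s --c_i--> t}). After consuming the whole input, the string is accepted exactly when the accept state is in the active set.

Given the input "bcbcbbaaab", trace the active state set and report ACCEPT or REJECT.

Answer: REJECT

Derivation:
initial (ε-close {0}): {0,2,6,8,10}
'b' @ 1: {3,4}
'c' @ 2: {1,5}  ✓accept
'b' @ 3: {}  — dead — no transitions
rest 'cbbaaab' ignored (set empty)
end set {} — state 1 not in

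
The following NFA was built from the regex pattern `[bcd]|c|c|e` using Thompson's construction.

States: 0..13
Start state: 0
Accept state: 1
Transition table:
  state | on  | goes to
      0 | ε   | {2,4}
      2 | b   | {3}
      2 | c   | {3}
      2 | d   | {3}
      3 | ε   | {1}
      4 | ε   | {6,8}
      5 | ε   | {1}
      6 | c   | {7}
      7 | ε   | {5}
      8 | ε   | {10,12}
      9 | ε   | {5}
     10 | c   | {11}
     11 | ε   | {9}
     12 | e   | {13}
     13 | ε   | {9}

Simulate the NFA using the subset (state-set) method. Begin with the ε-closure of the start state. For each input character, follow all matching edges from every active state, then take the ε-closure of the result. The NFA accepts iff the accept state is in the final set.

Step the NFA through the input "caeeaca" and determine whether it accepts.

Answer: REJECT

Trace:
initial (ε-close {0}): {0,2,4,6,8,10,12}
'c' @ 1: {1,3,5,7,9,11}  ✓accept
'a' @ 2: {}  — dead — no transitions
rest 'eeaca' ignored (set empty)
after full input: {}  (accept=1 not in)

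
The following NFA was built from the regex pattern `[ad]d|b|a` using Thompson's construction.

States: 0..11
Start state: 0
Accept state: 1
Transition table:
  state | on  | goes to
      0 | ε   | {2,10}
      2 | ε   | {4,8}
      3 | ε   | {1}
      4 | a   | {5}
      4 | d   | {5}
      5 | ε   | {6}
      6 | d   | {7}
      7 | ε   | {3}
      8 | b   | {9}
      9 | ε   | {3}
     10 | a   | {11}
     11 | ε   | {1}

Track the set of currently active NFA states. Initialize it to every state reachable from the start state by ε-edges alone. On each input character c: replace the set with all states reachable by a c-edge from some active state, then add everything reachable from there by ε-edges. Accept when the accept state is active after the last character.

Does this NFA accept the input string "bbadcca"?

start: ε-closure({0}) = {0,2,4,8,10}
'b' @ 1: {1,3,9}  ✓accept
'b' @ 2: {}  — state set empty
rest 'adcca' ignored (set empty)
after full input: {}  (accept=1 not in)

Answer: REJECT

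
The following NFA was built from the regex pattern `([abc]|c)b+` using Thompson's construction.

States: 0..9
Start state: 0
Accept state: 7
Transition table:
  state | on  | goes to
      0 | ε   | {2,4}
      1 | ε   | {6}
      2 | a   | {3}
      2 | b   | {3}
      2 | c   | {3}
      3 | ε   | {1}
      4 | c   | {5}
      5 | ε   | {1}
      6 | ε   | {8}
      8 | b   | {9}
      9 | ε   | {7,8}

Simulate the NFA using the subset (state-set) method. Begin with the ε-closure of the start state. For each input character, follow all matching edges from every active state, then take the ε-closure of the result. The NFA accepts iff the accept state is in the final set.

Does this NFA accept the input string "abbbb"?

S₀ = ε-closure({0}) = {0,2,4}
'a' @ 1: {1,3,6,8}
'b' @ 2: {7,8,9}  [accepting]
'b' @ 3: {7,8,9}  [accepting]
'b' @ 4: {7,8,9}  [accepting]
'b' @ 5: {7,8,9}  [accepting]
final: {7,8,9}; accept 7 in set

Answer: ACCEPT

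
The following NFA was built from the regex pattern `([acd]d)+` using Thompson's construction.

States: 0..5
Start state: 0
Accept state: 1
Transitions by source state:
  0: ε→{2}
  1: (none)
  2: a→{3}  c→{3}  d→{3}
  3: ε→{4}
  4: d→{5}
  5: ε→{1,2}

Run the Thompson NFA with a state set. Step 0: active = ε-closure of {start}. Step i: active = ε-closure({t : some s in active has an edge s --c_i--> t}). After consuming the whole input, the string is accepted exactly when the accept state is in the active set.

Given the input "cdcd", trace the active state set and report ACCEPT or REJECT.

Answer: ACCEPT

Derivation:
S₀ = ε-closure({0}) = {0,2}
'c' @ 1: {3,4}
'd' @ 2: {1,2,5}  [accepting]
'c' @ 3: {3,4}
'd' @ 4: {1,2,5}  [accepting]
after full input: {1,2,5}  (accept=1 in)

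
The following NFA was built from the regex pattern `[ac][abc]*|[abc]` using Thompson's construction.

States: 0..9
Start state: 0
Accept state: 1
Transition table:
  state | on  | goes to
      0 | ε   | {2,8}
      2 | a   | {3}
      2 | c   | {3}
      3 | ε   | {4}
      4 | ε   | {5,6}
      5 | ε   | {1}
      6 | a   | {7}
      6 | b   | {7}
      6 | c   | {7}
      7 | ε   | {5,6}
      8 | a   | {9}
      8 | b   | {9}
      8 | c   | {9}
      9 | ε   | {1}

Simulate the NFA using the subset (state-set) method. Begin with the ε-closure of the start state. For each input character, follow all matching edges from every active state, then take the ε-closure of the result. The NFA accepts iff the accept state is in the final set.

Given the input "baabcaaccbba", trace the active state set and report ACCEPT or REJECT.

Answer: REJECT

Steps:
start: ε-closure({0}) = {0,2,8}
'b' @ 1: {1,9}  [accepting]
'a' @ 2: {}  — state set empty
rest 'abcaaccbba' ignored (set empty)
final: {}; accept 1 not in set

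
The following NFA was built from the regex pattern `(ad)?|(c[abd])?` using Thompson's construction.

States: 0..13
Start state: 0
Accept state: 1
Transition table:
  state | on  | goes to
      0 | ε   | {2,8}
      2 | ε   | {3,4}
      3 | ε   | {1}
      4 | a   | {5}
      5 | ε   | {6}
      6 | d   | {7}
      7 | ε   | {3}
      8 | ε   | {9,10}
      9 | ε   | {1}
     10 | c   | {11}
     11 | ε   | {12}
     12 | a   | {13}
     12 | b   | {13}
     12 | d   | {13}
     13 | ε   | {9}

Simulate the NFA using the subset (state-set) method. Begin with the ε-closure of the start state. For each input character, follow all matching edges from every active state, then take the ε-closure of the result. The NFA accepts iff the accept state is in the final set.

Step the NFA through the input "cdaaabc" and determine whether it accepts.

initial (ε-close {0}): {0,1,2,3,4,8,9,10}
'c' @ 1: {11,12}
'd' @ 2: {1,9,13}  ✓accept
'a' @ 3: {}  — no active states
rest 'aabc' ignored (set empty)
final: {}; accept 1 not in set

Answer: REJECT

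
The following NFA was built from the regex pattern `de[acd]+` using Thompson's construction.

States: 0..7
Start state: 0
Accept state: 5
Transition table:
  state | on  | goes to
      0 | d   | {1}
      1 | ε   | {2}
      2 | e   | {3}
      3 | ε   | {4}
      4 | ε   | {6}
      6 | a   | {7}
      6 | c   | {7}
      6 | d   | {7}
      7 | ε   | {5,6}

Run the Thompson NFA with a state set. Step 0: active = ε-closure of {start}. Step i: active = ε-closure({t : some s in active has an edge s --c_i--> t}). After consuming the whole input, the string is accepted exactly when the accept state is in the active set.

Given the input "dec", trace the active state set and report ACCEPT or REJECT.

start: ε-closure({0}) = {0}
'd' @ 1: {1,2}
'e' @ 2: {3,4,6}
'c' @ 3: {5,6,7}  [accepting]
final: {5,6,7}; accept 5 in set

Answer: ACCEPT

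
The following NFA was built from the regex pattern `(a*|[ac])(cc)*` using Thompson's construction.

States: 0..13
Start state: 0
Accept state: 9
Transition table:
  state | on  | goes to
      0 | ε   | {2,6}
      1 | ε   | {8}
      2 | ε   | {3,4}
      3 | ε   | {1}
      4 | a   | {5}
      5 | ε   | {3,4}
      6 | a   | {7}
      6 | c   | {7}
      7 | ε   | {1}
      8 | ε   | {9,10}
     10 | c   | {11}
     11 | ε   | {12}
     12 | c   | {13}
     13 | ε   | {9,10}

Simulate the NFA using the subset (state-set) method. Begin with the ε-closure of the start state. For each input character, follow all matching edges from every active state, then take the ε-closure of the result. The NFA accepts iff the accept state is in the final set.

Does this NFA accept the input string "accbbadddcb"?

initial (ε-close {0}): {0,1,2,3,4,6,8,9,10}
'a' @ 1: {1,3,4,5,7,8,9,10}  (accept∈set)
'c' @ 2: {11,12}
'c' @ 3: {9,10,13}  (accept∈set)
'b' @ 4: {}  — state set empty
rest 'badddcb' ignored (set empty)
final: {}; accept 9 not in set

Answer: REJECT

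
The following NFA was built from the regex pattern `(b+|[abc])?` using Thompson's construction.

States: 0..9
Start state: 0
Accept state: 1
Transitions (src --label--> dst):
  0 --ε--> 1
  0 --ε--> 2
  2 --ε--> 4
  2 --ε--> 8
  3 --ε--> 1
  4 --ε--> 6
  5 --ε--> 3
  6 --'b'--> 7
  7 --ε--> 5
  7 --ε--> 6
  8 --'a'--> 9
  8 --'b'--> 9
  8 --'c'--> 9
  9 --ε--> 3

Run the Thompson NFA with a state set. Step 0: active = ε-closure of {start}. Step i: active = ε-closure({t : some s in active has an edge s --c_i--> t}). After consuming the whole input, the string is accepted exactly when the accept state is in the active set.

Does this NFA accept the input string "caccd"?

Answer: REJECT

Trace:
S₀ = ε-closure({0}) = {0,1,2,4,6,8}
'c' @ 1: {1,3,9}  (accept∈set)
'a' @ 2: {}  — no active states
rest 'ccd' ignored (set empty)
final: {}; accept 1 not in set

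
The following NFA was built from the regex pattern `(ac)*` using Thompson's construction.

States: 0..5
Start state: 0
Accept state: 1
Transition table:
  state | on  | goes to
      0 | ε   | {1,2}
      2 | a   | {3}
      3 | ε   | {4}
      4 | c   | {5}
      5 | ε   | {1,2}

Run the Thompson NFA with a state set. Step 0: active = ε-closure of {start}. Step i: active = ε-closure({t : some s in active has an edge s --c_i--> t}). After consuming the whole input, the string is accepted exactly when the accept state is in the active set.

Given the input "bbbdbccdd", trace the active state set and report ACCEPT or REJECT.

Answer: REJECT

Trace:
initial (ε-close {0}): {0,1,2}
'b' @ 1: {}  — dead — no transitions
rest 'bbdbccdd' ignored (set empty)
end set {} — state 1 not in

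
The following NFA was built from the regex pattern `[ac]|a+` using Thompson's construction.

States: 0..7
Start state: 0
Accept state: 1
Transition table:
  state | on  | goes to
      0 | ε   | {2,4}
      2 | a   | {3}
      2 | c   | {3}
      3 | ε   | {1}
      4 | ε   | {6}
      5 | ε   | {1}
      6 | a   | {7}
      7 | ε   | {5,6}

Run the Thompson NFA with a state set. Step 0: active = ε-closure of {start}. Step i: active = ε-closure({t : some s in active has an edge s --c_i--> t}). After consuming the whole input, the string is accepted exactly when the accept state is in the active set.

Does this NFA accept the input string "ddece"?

initial (ε-close {0}): {0,2,4,6}
'd' @ 1: {}  — state set empty
rest 'dece' ignored (set empty)
after full input: {}  (accept=1 not in)

Answer: REJECT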